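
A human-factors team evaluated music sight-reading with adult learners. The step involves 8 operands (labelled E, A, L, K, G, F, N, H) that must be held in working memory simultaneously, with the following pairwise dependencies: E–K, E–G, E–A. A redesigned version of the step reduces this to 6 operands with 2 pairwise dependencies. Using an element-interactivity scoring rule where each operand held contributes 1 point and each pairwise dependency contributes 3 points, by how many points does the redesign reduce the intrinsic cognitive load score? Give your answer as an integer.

5

Original: 8 × 1 + 3 × 3 = 8 + 9 = 17.
Redesigned: 6 × 1 + 2 × 3 = 6 + 6 = 12.
Reduction = 17 − 12 = 5.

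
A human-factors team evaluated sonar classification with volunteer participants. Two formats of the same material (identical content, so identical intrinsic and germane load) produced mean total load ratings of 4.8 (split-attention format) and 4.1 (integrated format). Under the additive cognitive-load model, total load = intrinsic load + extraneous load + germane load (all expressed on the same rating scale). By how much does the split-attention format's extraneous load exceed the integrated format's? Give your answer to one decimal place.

Intrinsic and germane load are equal across formats, so the difference in total load equals the difference in extraneous load.
Extraneous-load difference = 4.8 − 4.1 = 0.7.

0.7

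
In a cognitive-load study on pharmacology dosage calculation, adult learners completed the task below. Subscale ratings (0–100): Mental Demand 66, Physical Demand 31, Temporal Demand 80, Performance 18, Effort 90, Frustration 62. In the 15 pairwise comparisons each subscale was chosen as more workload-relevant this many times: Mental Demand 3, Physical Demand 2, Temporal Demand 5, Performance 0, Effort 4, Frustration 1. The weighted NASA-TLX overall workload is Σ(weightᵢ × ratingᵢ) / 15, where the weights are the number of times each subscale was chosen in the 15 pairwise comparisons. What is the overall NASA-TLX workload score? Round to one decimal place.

72.1

The tallies are the weights (they sum to 15).
Weighted sum = 3·66 + 2·31 + 5·80 + 0·18 + 4·90 + 1·62
            = 198 + 62 + 400 + 0 + 360 + 62 = 1082.
Overall workload = 1082 / 15 = 72.1333 ≈ 72.1.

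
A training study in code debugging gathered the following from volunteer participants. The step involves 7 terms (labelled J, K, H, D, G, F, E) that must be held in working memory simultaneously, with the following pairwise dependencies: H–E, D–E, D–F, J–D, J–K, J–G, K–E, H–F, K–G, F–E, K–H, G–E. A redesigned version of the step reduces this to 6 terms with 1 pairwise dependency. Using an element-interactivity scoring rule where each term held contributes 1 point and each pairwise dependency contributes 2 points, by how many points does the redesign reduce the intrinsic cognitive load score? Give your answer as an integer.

23

Original: 7 × 1 + 12 × 2 = 7 + 24 = 31.
Redesigned: 6 × 1 + 1 × 2 = 6 + 2 = 8.
Reduction = 31 − 8 = 23.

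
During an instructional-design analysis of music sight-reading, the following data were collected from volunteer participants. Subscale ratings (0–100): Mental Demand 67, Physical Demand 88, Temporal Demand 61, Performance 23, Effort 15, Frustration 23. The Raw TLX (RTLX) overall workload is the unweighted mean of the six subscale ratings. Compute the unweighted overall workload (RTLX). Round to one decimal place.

46.2

Sum of ratings = 67 + 88 + 61 + 23 + 15 + 23 = 277.
RTLX = 277 / 6 = 46.1667 ≈ 46.2.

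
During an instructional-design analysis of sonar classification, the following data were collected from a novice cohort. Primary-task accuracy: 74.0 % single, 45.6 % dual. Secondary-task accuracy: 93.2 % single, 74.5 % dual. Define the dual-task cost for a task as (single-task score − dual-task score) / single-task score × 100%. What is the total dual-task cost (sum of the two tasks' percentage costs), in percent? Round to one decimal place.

58.4

Primary cost = (74.0 − 45.6) / 74.0 × 100% = 38.3784%.
Secondary cost = (93.2 − 74.5) / 93.2 × 100% = 20.0644%.
Total = 38.3784% + 20.0644% = 58.4428% ≈ 58.4%.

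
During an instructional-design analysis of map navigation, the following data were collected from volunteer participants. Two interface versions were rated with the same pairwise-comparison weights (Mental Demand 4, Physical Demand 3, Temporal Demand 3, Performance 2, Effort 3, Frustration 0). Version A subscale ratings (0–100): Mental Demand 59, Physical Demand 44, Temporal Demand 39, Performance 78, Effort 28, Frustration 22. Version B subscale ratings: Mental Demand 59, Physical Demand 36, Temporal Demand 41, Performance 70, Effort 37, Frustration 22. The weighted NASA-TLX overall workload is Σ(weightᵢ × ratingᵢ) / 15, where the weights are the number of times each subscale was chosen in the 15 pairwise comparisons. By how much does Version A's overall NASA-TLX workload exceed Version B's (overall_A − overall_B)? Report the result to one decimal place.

0.5

Version A weighted sum = 4·59 + 3·44 + 3·39 + 2·78 + 3·28 + 0·22 = 236 + 132 + 117 + 156 + 84 + 0 = 725; overall_A = 725/15 = 48.3333.
Version B weighted sum = 4·59 + 3·36 + 3·41 + 2·70 + 3·37 + 0·22 = 236 + 108 + 123 + 140 + 111 + 0 = 718; overall_B = 718/15 = 47.8667.
Difference = 48.3333 − 47.8667 = 0.4666 ≈ 0.5.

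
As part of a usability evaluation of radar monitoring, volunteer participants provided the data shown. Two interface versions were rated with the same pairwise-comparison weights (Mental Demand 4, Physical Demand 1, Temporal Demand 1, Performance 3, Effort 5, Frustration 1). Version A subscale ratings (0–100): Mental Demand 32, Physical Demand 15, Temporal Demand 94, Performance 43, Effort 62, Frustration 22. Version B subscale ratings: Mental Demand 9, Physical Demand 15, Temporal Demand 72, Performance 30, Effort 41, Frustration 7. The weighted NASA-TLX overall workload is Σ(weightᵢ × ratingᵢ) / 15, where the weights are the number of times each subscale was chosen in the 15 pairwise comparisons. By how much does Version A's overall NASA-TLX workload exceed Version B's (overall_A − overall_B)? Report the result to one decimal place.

18.2

Version A weighted sum = 4·32 + 1·15 + 1·94 + 3·43 + 5·62 + 1·22 = 128 + 15 + 94 + 129 + 310 + 22 = 698; overall_A = 698/15 = 46.5333.
Version B weighted sum = 4·9 + 1·15 + 1·72 + 3·30 + 5·41 + 1·7 = 36 + 15 + 72 + 90 + 205 + 7 = 425; overall_B = 425/15 = 28.3333.
Difference = 46.5333 − 28.3333 = 18.2000 ≈ 18.2.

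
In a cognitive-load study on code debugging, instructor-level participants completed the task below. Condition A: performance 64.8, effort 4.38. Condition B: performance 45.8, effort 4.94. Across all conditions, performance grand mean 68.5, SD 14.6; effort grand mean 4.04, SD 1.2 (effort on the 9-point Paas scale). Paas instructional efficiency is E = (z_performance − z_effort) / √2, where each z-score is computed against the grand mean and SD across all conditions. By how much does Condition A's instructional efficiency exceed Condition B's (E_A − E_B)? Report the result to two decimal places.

1.25

Condition A: z_P = (64.8 − 68.5)/14.6 = -0.2534; z_E = (4.38 − 4.04)/1.2 = 0.2833; E_A = (-0.2534 − 0.2833)/√2 = -0.3795.
Condition B: z_P = (45.8 − 68.5)/14.6 = -1.5548; z_E = (4.94 − 4.04)/1.2 = 0.7500; E_B = (-1.5548 − 0.7500)/√2 = -1.6297.
E_A − E_B = -0.3795 − (-1.6297) = 1.2502 ≈ 1.25.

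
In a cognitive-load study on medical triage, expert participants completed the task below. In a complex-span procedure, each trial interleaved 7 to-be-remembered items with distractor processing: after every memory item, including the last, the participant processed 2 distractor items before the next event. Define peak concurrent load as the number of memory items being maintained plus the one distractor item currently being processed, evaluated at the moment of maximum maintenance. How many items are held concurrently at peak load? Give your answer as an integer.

8

Maintenance is greatest during the distractor(s) after memory item 7: all 7 memory items are being held.
One distractor item is concurrently being processed.
Peak concurrent load = 7 + 1 = 8 items.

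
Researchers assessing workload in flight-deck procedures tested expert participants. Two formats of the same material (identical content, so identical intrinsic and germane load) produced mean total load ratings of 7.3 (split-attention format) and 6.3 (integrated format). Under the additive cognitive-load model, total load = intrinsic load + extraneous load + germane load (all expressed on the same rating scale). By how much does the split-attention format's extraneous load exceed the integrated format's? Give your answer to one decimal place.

1.0

Intrinsic and germane load are equal across formats, so the difference in total load equals the difference in extraneous load.
Extraneous-load difference = 7.3 − 6.3 = 1.0.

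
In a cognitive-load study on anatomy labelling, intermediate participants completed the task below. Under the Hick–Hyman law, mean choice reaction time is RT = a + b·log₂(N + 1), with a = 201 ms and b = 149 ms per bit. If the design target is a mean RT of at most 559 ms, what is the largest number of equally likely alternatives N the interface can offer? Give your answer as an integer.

Set 201 + 149·log₂(N + 1) ≤ 559.
log₂(N + 1) ≤ (559 − 201) / 149 = 2.4027.
N + 1 ≤ 2^2.4027 = 5.2879.
N ≤ 4.2879, so the largest integer N is 4.

4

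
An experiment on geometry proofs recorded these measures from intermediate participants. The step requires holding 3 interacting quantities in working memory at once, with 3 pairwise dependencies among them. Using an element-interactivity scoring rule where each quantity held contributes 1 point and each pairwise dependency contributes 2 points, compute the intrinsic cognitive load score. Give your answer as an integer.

Element contribution: 3 × 1 = 3.
Interaction contribution: 3 × 2 = 6.
Intrinsic load = 3 + 6 = 9.

9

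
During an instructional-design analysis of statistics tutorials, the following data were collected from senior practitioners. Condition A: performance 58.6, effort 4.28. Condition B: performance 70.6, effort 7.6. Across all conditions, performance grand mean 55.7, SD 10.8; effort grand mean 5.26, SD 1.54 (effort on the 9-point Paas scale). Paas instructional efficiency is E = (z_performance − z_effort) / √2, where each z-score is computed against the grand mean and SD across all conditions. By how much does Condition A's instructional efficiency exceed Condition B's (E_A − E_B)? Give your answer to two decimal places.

0.74

Condition A: z_P = (58.6 − 55.7)/10.8 = 0.2685; z_E = (4.28 − 5.26)/1.54 = -0.6364; E_A = (0.2685 − (-0.6364))/√2 = 0.6399.
Condition B: z_P = (70.6 − 55.7)/10.8 = 1.3796; z_E = (7.6 − 5.26)/1.54 = 1.5195; E_B = (1.3796 − 1.5195)/√2 = -0.0989.
E_A − E_B = 0.6399 − (-0.0989) = 0.7388 ≈ 0.74.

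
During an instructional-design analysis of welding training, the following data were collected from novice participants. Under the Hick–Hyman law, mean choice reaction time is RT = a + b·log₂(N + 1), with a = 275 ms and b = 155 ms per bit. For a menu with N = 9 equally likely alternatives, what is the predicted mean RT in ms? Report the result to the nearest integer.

790

log₂(9 + 1) = log₂(10) = 3.3219.
RT = 275 + 155 × 3.3219 = 275 + 514.8945 = 789.8945 ms.
≈ 790 ms.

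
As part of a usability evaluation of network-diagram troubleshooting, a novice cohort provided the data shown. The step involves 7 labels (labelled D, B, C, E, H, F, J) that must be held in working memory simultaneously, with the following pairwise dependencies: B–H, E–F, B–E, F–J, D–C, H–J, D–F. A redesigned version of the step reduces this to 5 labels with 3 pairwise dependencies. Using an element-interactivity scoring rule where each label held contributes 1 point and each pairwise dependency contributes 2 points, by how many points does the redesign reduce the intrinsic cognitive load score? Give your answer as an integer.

Original: 7 × 1 + 7 × 2 = 7 + 14 = 21.
Redesigned: 5 × 1 + 3 × 2 = 5 + 6 = 11.
Reduction = 21 − 11 = 10.

10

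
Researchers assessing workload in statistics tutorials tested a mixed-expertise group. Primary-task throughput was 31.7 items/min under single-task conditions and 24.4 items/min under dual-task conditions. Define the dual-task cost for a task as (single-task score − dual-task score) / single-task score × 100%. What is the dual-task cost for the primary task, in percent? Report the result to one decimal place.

Cost = (31.7 − 24.4) / 31.7 × 100%
     = 7.3000 / 31.7 × 100% = 23.0284%.
≈ 23.0%.

23.0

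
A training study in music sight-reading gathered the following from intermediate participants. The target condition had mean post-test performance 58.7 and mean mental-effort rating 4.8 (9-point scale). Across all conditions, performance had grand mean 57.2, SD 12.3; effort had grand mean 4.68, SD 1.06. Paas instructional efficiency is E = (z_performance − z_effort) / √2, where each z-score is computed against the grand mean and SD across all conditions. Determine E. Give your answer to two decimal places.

z_performance = (58.7 − 57.2) / 12.3 = 1.5000 / 12.3 = 0.1220.
z_effort = (4.8 − 4.68) / 1.06 = 0.1200 / 1.06 = 0.1132.
z_P − z_E = 0.1220 − 0.1132 = 0.0088.
E = 0.0088 / √2 = 0.0088 / 1.41421 = 0.0062 ≈ 0.01.

0.01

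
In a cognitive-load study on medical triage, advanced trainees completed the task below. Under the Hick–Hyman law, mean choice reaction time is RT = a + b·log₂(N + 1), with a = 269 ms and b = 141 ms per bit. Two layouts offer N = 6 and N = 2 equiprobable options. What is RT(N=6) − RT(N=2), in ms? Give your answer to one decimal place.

RT(6) = 269 + 141·log₂(7) = 269 + 141·2.8074 = 664.8434 ms.
RT(2) = 269 + 141·log₂(3) = 269 + 141·1.5850 = 492.4850 ms.
Difference = 664.8434 − 492.4850 = 172.3584 ≈ 172.4 ms.

172.4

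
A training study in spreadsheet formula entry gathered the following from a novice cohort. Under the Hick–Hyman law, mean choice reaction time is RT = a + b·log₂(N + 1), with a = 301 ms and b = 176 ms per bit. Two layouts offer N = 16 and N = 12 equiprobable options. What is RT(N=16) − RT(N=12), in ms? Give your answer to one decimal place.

68.1

RT(16) = 301 + 176·log₂(17) = 301 + 176·4.0875 = 1020.4000 ms.
RT(12) = 301 + 176·log₂(13) = 301 + 176·3.7004 = 952.2704 ms.
Difference = 1020.4000 − 952.2704 = 68.1296 ≈ 68.1 ms.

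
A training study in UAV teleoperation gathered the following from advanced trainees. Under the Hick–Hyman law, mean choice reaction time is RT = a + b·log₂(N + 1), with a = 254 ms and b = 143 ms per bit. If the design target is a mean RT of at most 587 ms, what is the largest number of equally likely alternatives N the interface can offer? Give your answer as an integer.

4

Set 254 + 143·log₂(N + 1) ≤ 587.
log₂(N + 1) ≤ (587 − 254) / 143 = 2.3287.
N + 1 ≤ 2^2.3287 = 5.0235.
N ≤ 4.0235, so the largest integer N is 4.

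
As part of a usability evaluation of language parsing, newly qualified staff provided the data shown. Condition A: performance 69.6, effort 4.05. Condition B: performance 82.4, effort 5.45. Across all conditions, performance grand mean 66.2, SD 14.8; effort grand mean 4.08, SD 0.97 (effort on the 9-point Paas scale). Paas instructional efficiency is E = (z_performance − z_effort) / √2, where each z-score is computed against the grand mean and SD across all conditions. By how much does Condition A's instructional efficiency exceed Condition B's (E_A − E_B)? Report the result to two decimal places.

0.41

Condition A: z_P = (69.6 − 66.2)/14.8 = 0.2297; z_E = (4.05 − 4.08)/0.97 = -0.0309; E_A = (0.2297 − (-0.0309))/√2 = 0.1843.
Condition B: z_P = (82.4 − 66.2)/14.8 = 1.0946; z_E = (5.45 − 4.08)/0.97 = 1.4124; E_B = (1.0946 − 1.4124)/√2 = -0.2247.
E_A − E_B = 0.1843 − (-0.2247) = 0.4090 ≈ 0.41.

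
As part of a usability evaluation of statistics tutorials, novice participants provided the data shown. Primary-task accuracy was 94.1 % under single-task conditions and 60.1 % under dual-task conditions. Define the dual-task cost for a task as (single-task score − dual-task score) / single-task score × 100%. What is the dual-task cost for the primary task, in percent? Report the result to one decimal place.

36.1

Cost = (94.1 − 60.1) / 94.1 × 100%
     = 34.0000 / 94.1 × 100% = 36.1318%.
≈ 36.1%.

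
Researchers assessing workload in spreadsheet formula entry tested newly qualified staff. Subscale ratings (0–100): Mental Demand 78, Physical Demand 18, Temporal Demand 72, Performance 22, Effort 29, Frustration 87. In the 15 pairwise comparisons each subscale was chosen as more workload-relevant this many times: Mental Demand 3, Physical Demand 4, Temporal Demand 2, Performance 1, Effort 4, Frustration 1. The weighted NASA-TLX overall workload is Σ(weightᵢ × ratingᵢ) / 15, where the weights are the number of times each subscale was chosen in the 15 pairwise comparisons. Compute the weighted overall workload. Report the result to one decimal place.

The tallies are the weights (they sum to 15).
Weighted sum = 3·78 + 4·18 + 2·72 + 1·22 + 4·29 + 1·87
            = 234 + 72 + 144 + 22 + 116 + 87 = 675.
Overall workload = 675 / 15 = 45.0000 ≈ 45.0.

45.0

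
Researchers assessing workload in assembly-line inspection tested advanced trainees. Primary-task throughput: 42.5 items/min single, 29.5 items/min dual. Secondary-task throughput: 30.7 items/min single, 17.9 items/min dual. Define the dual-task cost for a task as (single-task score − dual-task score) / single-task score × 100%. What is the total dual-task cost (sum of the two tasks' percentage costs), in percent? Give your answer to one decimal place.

Primary cost = (42.5 − 29.5) / 42.5 × 100% = 30.5882%.
Secondary cost = (30.7 − 17.9) / 30.7 × 100% = 41.6938%.
Total = 30.5882% + 41.6938% = 72.2820% ≈ 72.3%.

72.3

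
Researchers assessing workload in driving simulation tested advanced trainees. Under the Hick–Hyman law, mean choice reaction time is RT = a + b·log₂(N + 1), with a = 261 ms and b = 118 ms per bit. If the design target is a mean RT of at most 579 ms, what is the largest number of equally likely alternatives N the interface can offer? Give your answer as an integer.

Set 261 + 118·log₂(N + 1) ≤ 579.
log₂(N + 1) ≤ (579 − 261) / 118 = 2.6949.
N + 1 ≤ 2^2.6949 = 6.4751.
N ≤ 5.4751, so the largest integer N is 5.

5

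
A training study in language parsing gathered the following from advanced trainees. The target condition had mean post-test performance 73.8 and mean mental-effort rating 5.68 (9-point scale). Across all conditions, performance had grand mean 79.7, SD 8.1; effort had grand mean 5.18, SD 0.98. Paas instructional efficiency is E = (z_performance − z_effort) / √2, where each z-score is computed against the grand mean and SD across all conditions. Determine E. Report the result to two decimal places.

z_performance = (73.8 − 79.7) / 8.1 = -5.9000 / 8.1 = -0.7284.
z_effort = (5.68 − 5.18) / 0.98 = 0.5000 / 0.98 = 0.5102.
z_P − z_E = -0.7284 − 0.5102 = -1.2386.
E = -1.2386 / √2 = -1.2386 / 1.41421 = -0.8758 ≈ -0.88.

-0.88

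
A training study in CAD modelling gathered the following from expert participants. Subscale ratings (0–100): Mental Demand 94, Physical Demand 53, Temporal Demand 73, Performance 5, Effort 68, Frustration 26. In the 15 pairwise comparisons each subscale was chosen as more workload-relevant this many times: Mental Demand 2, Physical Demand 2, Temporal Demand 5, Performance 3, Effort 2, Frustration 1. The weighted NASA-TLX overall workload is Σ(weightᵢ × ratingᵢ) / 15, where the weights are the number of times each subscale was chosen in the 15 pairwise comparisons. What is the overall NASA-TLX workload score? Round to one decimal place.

The tallies are the weights (they sum to 15).
Weighted sum = 2·94 + 2·53 + 5·73 + 3·5 + 2·68 + 1·26
            = 188 + 106 + 365 + 15 + 136 + 26 = 836.
Overall workload = 836 / 15 = 55.7333 ≈ 55.7.

55.7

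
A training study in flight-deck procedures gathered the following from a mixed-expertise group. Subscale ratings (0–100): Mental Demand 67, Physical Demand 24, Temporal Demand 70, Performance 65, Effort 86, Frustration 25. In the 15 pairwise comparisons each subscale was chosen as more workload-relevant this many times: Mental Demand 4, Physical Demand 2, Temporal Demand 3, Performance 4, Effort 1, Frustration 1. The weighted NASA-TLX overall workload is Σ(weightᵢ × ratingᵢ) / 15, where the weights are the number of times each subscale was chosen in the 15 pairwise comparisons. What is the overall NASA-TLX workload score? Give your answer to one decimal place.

The tallies are the weights (they sum to 15).
Weighted sum = 4·67 + 2·24 + 3·70 + 4·65 + 1·86 + 1·25
            = 268 + 48 + 210 + 260 + 86 + 25 = 897.
Overall workload = 897 / 15 = 59.8000 ≈ 59.8.

59.8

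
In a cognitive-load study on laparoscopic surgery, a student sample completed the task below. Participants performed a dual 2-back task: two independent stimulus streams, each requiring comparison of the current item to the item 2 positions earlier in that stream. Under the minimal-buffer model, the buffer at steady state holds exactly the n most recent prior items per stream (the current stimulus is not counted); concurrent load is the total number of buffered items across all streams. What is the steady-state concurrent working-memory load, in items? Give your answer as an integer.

Each stream's buffer holds its 2 most recent prior items.
Two independent streams: 2 × 2 = 4 buffered items at steady state.

4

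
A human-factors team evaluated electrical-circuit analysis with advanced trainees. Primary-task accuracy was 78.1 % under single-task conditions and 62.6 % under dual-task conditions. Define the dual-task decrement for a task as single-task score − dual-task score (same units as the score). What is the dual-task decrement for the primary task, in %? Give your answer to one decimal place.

15.5

Decrement = 78.1 − 62.6 = 15.5000 % ≈ 15.5 %.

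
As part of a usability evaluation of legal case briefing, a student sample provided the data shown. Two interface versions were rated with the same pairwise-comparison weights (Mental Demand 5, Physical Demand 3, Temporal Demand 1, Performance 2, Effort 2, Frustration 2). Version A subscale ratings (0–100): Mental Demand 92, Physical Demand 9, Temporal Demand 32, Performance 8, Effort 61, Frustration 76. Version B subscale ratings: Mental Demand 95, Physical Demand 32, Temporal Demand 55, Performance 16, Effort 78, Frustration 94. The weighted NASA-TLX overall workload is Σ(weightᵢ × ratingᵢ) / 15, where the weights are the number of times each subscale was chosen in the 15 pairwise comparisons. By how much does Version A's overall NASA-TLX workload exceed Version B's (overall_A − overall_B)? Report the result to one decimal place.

Version A weighted sum = 5·92 + 3·9 + 1·32 + 2·8 + 2·61 + 2·76 = 460 + 27 + 32 + 16 + 122 + 152 = 809; overall_A = 809/15 = 53.9333.
Version B weighted sum = 5·95 + 3·32 + 1·55 + 2·16 + 2·78 + 2·94 = 475 + 96 + 55 + 32 + 156 + 188 = 1002; overall_B = 1002/15 = 66.8000.
Difference = 53.9333 − 66.8000 = -12.8667 ≈ -12.9.

-12.9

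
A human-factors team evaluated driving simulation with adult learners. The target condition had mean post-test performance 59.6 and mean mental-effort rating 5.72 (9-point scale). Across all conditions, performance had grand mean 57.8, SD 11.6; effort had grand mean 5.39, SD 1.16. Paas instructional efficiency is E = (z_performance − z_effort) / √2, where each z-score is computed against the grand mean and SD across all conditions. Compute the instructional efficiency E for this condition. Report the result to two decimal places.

-0.09

z_performance = (59.6 − 57.8) / 11.6 = 1.8000 / 11.6 = 0.1552.
z_effort = (5.72 − 5.39) / 1.16 = 0.3300 / 1.16 = 0.2845.
z_P − z_E = 0.1552 − 0.2845 = -0.1293.
E = -0.1293 / √2 = -0.1293 / 1.41421 = -0.0914 ≈ -0.09.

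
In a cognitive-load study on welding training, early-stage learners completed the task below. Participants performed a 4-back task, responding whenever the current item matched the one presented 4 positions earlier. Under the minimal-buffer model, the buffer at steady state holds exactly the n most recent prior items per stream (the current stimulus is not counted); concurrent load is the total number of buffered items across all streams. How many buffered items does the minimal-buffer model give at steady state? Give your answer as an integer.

The buffer holds the 4 most recent prior items.
Steady-state concurrent load = 4 items.

4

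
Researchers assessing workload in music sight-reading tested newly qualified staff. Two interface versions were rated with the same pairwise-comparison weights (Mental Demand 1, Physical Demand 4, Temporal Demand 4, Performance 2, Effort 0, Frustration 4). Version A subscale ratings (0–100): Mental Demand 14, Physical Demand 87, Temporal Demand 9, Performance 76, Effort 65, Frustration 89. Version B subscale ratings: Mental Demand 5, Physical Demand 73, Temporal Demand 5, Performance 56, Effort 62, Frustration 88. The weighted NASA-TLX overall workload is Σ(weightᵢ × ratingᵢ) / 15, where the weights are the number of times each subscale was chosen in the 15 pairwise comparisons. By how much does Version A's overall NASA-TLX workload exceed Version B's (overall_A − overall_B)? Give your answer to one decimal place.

Version A weighted sum = 1·14 + 4·87 + 4·9 + 2·76 + 0·65 + 4·89 = 14 + 348 + 36 + 152 + 0 + 356 = 906; overall_A = 906/15 = 60.4000.
Version B weighted sum = 1·5 + 4·73 + 4·5 + 2·56 + 0·62 + 4·88 = 5 + 292 + 20 + 112 + 0 + 352 = 781; overall_B = 781/15 = 52.0667.
Difference = 60.4000 − 52.0667 = 8.3333 ≈ 8.3.

8.3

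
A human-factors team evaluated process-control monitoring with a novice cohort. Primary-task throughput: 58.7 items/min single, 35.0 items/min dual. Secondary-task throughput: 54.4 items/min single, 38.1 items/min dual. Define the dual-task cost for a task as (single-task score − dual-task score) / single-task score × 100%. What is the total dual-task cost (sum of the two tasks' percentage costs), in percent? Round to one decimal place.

Primary cost = (58.7 − 35.0) / 58.7 × 100% = 40.3748%.
Secondary cost = (54.4 − 38.1) / 54.4 × 100% = 29.9632%.
Total = 40.3748% + 29.9632% = 70.3380% ≈ 70.3%.

70.3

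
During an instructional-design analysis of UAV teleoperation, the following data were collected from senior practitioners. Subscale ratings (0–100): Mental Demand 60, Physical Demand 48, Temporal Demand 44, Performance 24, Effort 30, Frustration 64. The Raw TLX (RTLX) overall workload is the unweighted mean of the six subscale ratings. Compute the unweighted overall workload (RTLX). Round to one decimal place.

45.0

Sum of ratings = 60 + 48 + 44 + 24 + 30 + 64 = 270.
RTLX = 270 / 6 = 45.0000 ≈ 45.0.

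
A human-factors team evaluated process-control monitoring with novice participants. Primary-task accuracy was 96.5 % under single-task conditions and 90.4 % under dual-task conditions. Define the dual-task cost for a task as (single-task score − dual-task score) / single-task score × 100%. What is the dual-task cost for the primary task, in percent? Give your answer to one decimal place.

6.3

Cost = (96.5 − 90.4) / 96.5 × 100%
     = 6.1000 / 96.5 × 100% = 6.3212%.
≈ 6.3%.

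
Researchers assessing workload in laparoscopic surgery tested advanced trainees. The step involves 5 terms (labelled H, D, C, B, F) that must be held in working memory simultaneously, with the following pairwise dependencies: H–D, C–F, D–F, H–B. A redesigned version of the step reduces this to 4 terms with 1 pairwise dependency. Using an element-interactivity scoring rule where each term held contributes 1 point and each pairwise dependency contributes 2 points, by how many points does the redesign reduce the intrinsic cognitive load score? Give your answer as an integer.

7

Original: 5 × 1 + 4 × 2 = 5 + 8 = 13.
Redesigned: 4 × 1 + 1 × 2 = 4 + 2 = 6.
Reduction = 13 − 6 = 7.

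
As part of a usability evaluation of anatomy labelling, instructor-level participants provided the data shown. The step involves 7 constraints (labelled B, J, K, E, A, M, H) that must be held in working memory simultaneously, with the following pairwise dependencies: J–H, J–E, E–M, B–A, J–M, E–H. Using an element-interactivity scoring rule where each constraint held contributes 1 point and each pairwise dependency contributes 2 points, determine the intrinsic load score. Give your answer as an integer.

19

Count of constraints held simultaneously: 7.
Count of pairwise dependencies listed: 6.
Element contribution: 7 × 1 = 7.
Interaction contribution: 6 × 2 = 12.
Intrinsic load = 7 + 12 = 19.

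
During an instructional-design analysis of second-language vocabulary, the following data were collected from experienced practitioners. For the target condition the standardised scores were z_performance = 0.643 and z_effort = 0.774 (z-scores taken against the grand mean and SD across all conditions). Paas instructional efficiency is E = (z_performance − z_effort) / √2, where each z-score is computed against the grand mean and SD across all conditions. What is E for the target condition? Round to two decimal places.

-0.09

z_P − z_E = 0.643 − 0.774 = -0.1310.
E = -0.1310 / √2 = -0.1310 / 1.41421 = -0.0926 ≈ -0.09.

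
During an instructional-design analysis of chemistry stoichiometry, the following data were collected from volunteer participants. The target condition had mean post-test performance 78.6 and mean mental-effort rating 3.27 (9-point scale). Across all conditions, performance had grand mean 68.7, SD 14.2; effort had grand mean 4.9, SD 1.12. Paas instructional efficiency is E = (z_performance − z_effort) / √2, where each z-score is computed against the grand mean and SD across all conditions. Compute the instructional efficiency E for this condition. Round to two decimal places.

z_performance = (78.6 − 68.7) / 14.2 = 9.9000 / 14.2 = 0.6972.
z_effort = (3.27 − 4.9) / 1.12 = -1.6300 / 1.12 = -1.4554.
z_P − z_E = 0.6972 − (-1.4554) = 2.1526.
E = 2.1526 / √2 = 2.1526 / 1.41421 = 1.5221 ≈ 1.52.

1.52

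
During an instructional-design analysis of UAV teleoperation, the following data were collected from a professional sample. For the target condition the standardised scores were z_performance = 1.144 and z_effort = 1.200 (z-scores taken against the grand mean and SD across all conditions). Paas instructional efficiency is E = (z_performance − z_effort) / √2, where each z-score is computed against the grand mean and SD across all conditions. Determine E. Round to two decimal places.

-0.04

z_P − z_E = 1.144 − 1.200 = -0.0560.
E = -0.0560 / √2 = -0.0560 / 1.41421 = -0.0396 ≈ -0.04.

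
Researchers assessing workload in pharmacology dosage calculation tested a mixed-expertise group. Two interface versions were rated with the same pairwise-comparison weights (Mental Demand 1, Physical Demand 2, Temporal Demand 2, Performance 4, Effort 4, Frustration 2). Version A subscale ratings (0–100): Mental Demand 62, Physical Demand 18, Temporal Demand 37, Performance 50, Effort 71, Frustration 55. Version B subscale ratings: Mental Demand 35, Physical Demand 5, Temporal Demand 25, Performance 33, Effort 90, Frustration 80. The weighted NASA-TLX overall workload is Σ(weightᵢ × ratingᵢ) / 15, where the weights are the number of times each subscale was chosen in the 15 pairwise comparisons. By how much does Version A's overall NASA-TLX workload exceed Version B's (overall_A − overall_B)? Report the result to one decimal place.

Version A weighted sum = 1·62 + 2·18 + 2·37 + 4·50 + 4·71 + 2·55 = 62 + 36 + 74 + 200 + 284 + 110 = 766; overall_A = 766/15 = 51.0667.
Version B weighted sum = 1·35 + 2·5 + 2·25 + 4·33 + 4·90 + 2·80 = 35 + 10 + 50 + 132 + 360 + 160 = 747; overall_B = 747/15 = 49.8000.
Difference = 51.0667 − 49.8000 = 1.2667 ≈ 1.3.

1.3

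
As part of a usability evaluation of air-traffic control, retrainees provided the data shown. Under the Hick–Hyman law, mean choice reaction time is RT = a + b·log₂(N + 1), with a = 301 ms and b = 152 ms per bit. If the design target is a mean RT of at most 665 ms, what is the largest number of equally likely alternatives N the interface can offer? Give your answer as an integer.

4

Set 301 + 152·log₂(N + 1) ≤ 665.
log₂(N + 1) ≤ (665 − 301) / 152 = 2.3947.
N + 1 ≤ 2^2.3947 = 5.2587.
N ≤ 4.2587, so the largest integer N is 4.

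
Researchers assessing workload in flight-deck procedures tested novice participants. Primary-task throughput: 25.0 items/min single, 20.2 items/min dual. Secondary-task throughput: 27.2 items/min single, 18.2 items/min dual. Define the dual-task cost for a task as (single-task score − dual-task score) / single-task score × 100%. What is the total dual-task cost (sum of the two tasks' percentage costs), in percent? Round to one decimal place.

Primary cost = (25.0 − 20.2) / 25.0 × 100% = 19.2000%.
Secondary cost = (27.2 − 18.2) / 27.2 × 100% = 33.0882%.
Total = 19.2000% + 33.0882% = 52.2882% ≈ 52.3%.

52.3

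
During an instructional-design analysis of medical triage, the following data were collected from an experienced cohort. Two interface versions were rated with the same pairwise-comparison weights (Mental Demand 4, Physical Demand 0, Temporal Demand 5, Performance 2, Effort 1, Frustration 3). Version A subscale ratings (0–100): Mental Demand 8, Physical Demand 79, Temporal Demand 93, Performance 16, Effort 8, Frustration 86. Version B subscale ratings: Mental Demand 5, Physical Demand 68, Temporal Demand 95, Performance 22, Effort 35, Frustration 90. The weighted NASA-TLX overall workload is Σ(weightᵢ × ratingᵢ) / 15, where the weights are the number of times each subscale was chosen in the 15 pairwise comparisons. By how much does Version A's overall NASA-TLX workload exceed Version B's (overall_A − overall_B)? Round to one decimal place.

Version A weighted sum = 4·8 + 0·79 + 5·93 + 2·16 + 1·8 + 3·86 = 32 + 0 + 465 + 32 + 8 + 258 = 795; overall_A = 795/15 = 53.0000.
Version B weighted sum = 4·5 + 0·68 + 5·95 + 2·22 + 1·35 + 3·90 = 20 + 0 + 475 + 44 + 35 + 270 = 844; overall_B = 844/15 = 56.2667.
Difference = 53.0000 − 56.2667 = -3.2667 ≈ -3.3.

-3.3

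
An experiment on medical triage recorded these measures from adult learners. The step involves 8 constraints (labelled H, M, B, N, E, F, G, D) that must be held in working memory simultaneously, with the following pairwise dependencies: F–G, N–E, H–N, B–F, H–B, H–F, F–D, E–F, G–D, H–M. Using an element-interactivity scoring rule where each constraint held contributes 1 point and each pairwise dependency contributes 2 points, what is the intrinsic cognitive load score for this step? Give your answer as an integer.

28

Count of constraints held simultaneously: 8.
Count of pairwise dependencies listed: 10.
Element contribution: 8 × 1 = 8.
Interaction contribution: 10 × 2 = 20.
Intrinsic load = 8 + 20 = 28.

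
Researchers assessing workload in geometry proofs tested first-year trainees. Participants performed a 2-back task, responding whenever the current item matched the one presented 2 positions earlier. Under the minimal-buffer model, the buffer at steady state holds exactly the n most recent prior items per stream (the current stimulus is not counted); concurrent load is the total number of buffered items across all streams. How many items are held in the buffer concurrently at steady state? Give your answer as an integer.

The buffer holds the 2 most recent prior items.
Steady-state concurrent load = 2 items.

2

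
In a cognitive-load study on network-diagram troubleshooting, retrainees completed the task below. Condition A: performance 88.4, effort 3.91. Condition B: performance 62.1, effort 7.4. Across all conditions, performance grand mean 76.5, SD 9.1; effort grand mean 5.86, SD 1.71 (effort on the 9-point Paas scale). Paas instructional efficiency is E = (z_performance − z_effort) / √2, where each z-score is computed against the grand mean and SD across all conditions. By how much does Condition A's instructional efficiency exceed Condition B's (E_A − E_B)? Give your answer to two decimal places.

3.49

Condition A: z_P = (88.4 − 76.5)/9.1 = 1.3077; z_E = (3.91 − 5.86)/1.71 = -1.1404; E_A = (1.3077 − (-1.1404))/√2 = 1.7311.
Condition B: z_P = (62.1 − 76.5)/9.1 = -1.5824; z_E = (7.4 − 5.86)/1.71 = 0.9006; E_B = (-1.5824 − 0.9006)/√2 = -1.7557.
E_A − E_B = 1.7311 − (-1.7557) = 3.4868 ≈ 3.49.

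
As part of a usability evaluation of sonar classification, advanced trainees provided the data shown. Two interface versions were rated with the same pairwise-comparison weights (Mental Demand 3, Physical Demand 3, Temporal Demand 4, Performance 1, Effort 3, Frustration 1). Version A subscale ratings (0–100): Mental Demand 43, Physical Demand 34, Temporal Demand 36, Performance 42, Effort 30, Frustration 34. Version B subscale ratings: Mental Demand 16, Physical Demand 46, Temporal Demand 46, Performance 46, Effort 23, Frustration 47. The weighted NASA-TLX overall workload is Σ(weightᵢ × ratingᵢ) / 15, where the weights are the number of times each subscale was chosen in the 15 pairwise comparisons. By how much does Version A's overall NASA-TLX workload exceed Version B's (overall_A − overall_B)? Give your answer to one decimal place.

Version A weighted sum = 3·43 + 3·34 + 4·36 + 1·42 + 3·30 + 1·34 = 129 + 102 + 144 + 42 + 90 + 34 = 541; overall_A = 541/15 = 36.0667.
Version B weighted sum = 3·16 + 3·46 + 4·46 + 1·46 + 3·23 + 1·47 = 48 + 138 + 184 + 46 + 69 + 47 = 532; overall_B = 532/15 = 35.4667.
Difference = 36.0667 − 35.4667 = 0.6000 ≈ 0.6.

0.6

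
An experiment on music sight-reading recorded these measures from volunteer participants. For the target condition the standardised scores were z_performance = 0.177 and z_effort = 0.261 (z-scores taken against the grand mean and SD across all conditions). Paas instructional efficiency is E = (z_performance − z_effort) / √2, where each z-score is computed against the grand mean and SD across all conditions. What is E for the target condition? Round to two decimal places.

z_P − z_E = 0.177 − 0.261 = -0.0840.
E = -0.0840 / √2 = -0.0840 / 1.41421 = -0.0594 ≈ -0.06.

-0.06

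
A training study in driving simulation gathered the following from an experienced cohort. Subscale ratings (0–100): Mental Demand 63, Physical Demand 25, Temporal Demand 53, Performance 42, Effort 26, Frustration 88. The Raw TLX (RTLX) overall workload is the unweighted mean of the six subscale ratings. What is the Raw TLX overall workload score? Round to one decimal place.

49.5

Sum of ratings = 63 + 25 + 53 + 42 + 26 + 88 = 297.
RTLX = 297 / 6 = 49.5000 ≈ 49.5.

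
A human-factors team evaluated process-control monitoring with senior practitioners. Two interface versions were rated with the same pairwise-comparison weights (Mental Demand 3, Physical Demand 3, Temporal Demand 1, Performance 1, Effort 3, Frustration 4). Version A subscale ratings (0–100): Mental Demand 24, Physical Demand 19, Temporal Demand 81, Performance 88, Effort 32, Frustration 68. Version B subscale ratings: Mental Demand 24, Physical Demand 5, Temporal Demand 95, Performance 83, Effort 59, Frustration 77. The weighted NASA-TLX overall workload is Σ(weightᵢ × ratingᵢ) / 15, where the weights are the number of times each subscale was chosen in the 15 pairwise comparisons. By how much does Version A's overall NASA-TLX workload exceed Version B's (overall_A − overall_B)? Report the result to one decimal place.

-5.6

Version A weighted sum = 3·24 + 3·19 + 1·81 + 1·88 + 3·32 + 4·68 = 72 + 57 + 81 + 88 + 96 + 272 = 666; overall_A = 666/15 = 44.4000.
Version B weighted sum = 3·24 + 3·5 + 1·95 + 1·83 + 3·59 + 4·77 = 72 + 15 + 95 + 83 + 177 + 308 = 750; overall_B = 750/15 = 50.0000.
Difference = 44.4000 − 50.0000 = -5.6000 ≈ -5.6.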